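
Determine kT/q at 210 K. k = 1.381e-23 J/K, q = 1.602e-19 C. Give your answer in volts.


Step 1: kT = 1.381e-23 * 210 = 2.9001e-21 J
Step 2: Vt = kT/q = 2.9001e-21 / 1.602e-19
Step 3: Vt = 0.0181 V

0.0181


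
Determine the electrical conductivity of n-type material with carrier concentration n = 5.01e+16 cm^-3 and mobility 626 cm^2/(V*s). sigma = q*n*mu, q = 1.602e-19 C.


Step 1: sigma = q * n * mu
Step 2: sigma = 1.602e-19 * 5.01e+16 * 626
Step 3: sigma = 5.024e+00 S/cm

5.024e+00


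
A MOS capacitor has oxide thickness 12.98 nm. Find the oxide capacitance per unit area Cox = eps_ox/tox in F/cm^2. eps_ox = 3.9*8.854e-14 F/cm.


Step 1: eps_ox = 3.9 * 8.854e-14 = 3.45306e-13 F/cm
Step 2: tox in cm = 12.98 nm * 1e-7 = 1.2980e-06 cm
Step 3: Cox = 3.45306e-13 / 1.2980e-06 = 2.66e-07 F/cm^2

2.66e-07


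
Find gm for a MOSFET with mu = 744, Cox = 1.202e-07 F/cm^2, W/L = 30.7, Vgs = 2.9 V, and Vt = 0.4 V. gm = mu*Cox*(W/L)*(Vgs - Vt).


Step 1: Vov = Vgs - Vt = 2.9 - 0.4 = 2.5 V
Step 2: gm = mu * Cox * (W/L) * Vov
Step 3: gm = 744 * 1.202e-07 * 30.7 * 2.5 = 6.86e-03 S

6.86e-03


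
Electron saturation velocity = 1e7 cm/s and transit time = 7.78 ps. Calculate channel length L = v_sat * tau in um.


Step 1: tau in seconds = 7.78 ps * 1e-12 = 7.7800e-12 s
Step 2: L = v_sat * tau = 1e7 * 7.7800e-12 = 7.7800e-05 cm
Step 3: L in um = 7.7800e-05 * 1e4 = 0.778 um

0.778


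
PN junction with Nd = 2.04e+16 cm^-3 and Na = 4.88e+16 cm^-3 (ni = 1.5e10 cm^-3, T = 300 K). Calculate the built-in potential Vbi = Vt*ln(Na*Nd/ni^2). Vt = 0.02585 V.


Step 1: Compute Na*Nd/ni^2 = 4.88e+16 * 2.04e+16 / (1.5e10)^2 = 4.4245e+12
Step 2: ln(4.4245e+12) = 29.1182
Step 3: Vbi = 0.02585 * 29.1182 = 0.753 V

0.753


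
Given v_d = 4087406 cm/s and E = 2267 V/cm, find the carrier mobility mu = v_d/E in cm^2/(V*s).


Step 1: mu = v_d / E
Step 2: mu = 4087406 / 2267
Step 3: mu = 1803.0 cm^2/(V*s)

1803.0


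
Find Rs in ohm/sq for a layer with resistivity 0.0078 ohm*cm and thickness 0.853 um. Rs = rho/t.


Step 1: Convert thickness to cm: t = 0.853 um = 8.5300e-05 cm
Step 2: Rs = rho / t = 0.0078 / 8.5300e-05
Step 3: Rs = 91.4 ohm/sq

91.4


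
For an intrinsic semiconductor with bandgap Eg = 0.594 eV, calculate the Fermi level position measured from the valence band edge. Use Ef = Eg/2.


Step 1: For an intrinsic semiconductor, the Fermi level sits at midgap.
Step 2: Ef = Eg / 2 = 0.594 / 2 = 0.297 eV

0.297


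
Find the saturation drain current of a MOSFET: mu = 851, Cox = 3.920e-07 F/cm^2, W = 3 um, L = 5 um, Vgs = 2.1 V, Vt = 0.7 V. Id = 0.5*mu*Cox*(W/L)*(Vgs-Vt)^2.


Step 1: Overdrive voltage Vov = Vgs - Vt = 2.1 - 0.7 = 1.4 V
Step 2: W/L = 3/5 = 0.6
Step 3: Id = 0.5 * 851 * 3.920e-07 * 0.6 * 1.4^2
Step 4: Id = 1.96e-04 A

1.96e-04


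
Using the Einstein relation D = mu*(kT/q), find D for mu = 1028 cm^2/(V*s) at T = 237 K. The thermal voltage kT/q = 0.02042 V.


Step 1: D = mu * (kT/q)
Step 2: D = 1028 * 0.02042
Step 3: D = 20.99 cm^2/s

20.99


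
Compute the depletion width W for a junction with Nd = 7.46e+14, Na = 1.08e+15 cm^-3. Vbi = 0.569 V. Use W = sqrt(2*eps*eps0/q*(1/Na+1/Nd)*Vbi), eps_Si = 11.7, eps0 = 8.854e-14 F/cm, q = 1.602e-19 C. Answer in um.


Step 1: 1/Na + 1/Nd = 1/1.08e+15 + 1/7.46e+14 = 2.26641e-15
Step 2: 2*eps*eps0/q = 2*11.7*8.854e-14/1.602e-19 = 1.293281e+07
Step 3: W^2 = 1.293281e+07 * 2.26641e-15 * 0.569 = 1.66780e-08
Step 4: W = sqrt(1.66780e-08) = 1.291e-04 cm = 1.291 um

1.291


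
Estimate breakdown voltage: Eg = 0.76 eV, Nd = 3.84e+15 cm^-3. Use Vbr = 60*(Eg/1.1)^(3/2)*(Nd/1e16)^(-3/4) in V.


Step 1: Eg/1.1 = 0.76/1.1 = 0.690909
Step 2: (Eg/1.1)^1.5 = 0.690909^1.5 = 0.574290
Step 3: (Nd/1e16)^(-0.75) = (0.384)^(-0.75) = 2.049989
Step 4: Vbr = 60 * 0.574290 * 2.049989 = 70.6 V

70.6


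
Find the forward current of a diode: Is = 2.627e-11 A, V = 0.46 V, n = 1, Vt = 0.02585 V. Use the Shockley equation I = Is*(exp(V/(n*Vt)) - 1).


Step 1: V/(n*Vt) = 0.46/(1*0.02585) = 17.7950
Step 2: exp(17.7950) = 5.3490e+07
Step 3: I = 2.627e-11 * (5.3490e+07 - 1) = 1.41e-03 A

1.41e-03


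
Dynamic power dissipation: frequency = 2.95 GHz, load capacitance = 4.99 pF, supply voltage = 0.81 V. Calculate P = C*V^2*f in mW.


Step 1: V^2 = 0.81^2 = 0.6561 V^2
Step 2: P = C*V^2*f = 4.99e-12 F * 0.6561 * 2.95e9 Hz
Step 3: P = 9.65812005e-03 W
Step 4: P = 9.658 mW

9.658


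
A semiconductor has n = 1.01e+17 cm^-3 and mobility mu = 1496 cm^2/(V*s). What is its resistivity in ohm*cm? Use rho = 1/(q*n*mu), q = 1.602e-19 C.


Step 1: sigma = q * n * mu = 1.602e-19 * 1.01e+17 * 1496 = 2.42056e+01 S/cm
Step 2: rho = 1 / sigma = 1 / 2.42056e+01 = 0.04131 ohm*cm

0.04131


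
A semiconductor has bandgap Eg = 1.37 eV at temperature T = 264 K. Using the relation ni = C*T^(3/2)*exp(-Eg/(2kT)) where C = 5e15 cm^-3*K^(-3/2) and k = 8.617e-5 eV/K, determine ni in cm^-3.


Step 1: Compute kT = 8.617e-5 * 264 = 0.02274888 eV
Step 2: Exponent = -Eg/(2kT) = -1.37/(2*0.02274888) = -30.11137
Step 3: T^(3/2) = 264^1.5 = 4289.49
Step 4: ni = 5e15 * 4289.49 * exp(-30.11137) = 1.80e+06 cm^-3

1.80e+06


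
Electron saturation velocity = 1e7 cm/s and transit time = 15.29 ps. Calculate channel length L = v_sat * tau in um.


Step 1: tau in seconds = 15.29 ps * 1e-12 = 1.5290e-11 s
Step 2: L = v_sat * tau = 1e7 * 1.5290e-11 = 1.5290e-04 cm
Step 3: L in um = 1.5290e-04 * 1e4 = 1.529 um

1.529


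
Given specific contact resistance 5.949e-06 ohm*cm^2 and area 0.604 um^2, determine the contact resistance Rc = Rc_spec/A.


Step 1: Convert area to cm^2: 0.604 um^2 = 6.0400e-09 cm^2
Step 2: Rc = Rc_spec / A = 5.949e-06 / 6.0400e-09
Step 3: Rc = 9.85e+02 ohms

9.85e+02


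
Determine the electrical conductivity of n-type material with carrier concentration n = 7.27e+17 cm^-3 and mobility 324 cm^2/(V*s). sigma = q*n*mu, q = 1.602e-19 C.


Step 1: sigma = q * n * mu
Step 2: sigma = 1.602e-19 * 7.27e+17 * 324
Step 3: sigma = 3.773e+01 S/cm

3.773e+01


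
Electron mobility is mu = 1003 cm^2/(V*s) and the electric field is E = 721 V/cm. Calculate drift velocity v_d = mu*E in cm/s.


Step 1: v_d = mu * E
Step 2: v_d = 1003 * 721 = 723163
Step 3: v_d = 7.23e+05 cm/s

7.23e+05


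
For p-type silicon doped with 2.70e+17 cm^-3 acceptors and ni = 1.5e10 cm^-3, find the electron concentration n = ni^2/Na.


Step 1: Majority hole concentration p ≈ Na = 2.70e+17 cm^-3
Step 2: n = ni^2 / Na = (1.5e10)^2 / 2.70e+17
Step 3: n = 8.33e+02 cm^-3

8.33e+02


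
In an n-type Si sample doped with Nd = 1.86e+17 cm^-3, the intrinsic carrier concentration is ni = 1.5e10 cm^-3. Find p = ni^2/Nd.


Step 1: Since Nd >> ni, n ≈ Nd = 1.86e+17 cm^-3
Step 2: p = ni^2 / n = (1.5e10)^2 / 1.86e+17
Step 3: p = 2.25e20 / 1.86e+17 = 1.21e+03 cm^-3

1.21e+03


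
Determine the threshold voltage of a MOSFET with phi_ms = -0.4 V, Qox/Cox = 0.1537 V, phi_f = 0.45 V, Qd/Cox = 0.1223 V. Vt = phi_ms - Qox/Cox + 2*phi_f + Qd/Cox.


Step 1: Vt = phi_ms - Qox/Cox + 2*phi_f + Qd/Cox
Step 2: Vt = -0.4 - 0.1537 + 2*0.45 + 0.1223
Step 3: Vt = -0.4 - 0.1537 + 0.9 + 0.1223
Step 4: Vt = 0.4686 V

0.4686


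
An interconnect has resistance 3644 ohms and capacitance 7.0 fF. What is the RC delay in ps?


Step 1: tau = R * C
Step 2: tau = 3644 * 7.0 fF = 3644 * 7.0e-15 F
Step 3: tau = 2.5508e-11 s = 25.508 ps

25.508


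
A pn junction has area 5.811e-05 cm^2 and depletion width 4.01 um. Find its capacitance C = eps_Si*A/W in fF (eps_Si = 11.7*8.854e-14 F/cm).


Step 1: eps_Si = 11.7 * 8.854e-14 = 1.035918e-12 F/cm
Step 2: W in cm = 4.01 * 1e-4 = 4.01e-04 cm
Step 3: C = 1.035918e-12 * 5.811e-05 / 4.01e-04 = 1.501177e-13 F
Step 4: C = 150.12 fF

150.12


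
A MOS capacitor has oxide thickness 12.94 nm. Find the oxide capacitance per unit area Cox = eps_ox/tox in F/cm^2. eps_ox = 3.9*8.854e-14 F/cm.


Step 1: eps_ox = 3.9 * 8.854e-14 = 3.45306e-13 F/cm
Step 2: tox in cm = 12.94 nm * 1e-7 = 1.2940e-06 cm
Step 3: Cox = 3.45306e-13 / 1.2940e-06 = 2.67e-07 F/cm^2

2.67e-07


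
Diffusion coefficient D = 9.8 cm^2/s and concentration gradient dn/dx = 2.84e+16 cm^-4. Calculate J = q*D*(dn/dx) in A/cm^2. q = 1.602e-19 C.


Step 1: J = q * D * (dn/dx)
Step 2: J = 1.602e-19 * 9.8 * 2.84e+16
Step 3: J = 4.46e-02 A/cm^2

4.46e-02


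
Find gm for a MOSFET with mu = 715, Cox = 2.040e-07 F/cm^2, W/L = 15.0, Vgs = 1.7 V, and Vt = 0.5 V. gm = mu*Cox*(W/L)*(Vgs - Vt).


Step 1: Vov = Vgs - Vt = 1.7 - 0.5 = 1.2 V
Step 2: gm = mu * Cox * (W/L) * Vov
Step 3: gm = 715 * 2.040e-07 * 15.0 * 1.2 = 2.63e-03 S

2.63e-03


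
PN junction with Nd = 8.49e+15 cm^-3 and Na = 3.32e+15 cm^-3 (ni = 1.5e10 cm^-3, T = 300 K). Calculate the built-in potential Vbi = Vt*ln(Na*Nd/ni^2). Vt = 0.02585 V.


Step 1: Compute Na*Nd/ni^2 = 3.32e+15 * 8.49e+15 / (1.5e10)^2 = 1.2527e+11
Step 2: ln(1.2527e+11) = 25.5537
Step 3: Vbi = 0.02585 * 25.5537 = 0.661 V

0.661


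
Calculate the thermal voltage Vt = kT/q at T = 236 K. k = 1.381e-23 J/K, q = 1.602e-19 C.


Step 1: kT = 1.381e-23 * 236 = 3.25916e-21 J
Step 2: Vt = kT/q = 3.25916e-21 / 1.602e-19
Step 3: Vt = 0.02034 V

0.02034


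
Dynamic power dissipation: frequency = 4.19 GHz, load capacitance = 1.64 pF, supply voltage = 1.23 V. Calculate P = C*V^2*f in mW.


Step 1: V^2 = 1.23^2 = 1.5129 V^2
Step 2: P = C*V^2*f = 1.64e-12 F * 1.5129 * 4.19e9 Hz
Step 3: P = 1.039604364e-02 W
Step 4: P = 10.396 mW

10.396


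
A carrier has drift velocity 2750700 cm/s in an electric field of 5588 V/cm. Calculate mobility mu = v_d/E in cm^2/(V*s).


Step 1: mu = v_d / E
Step 2: mu = 2750700 / 5588
Step 3: mu = 492.25 cm^2/(V*s)

492.25


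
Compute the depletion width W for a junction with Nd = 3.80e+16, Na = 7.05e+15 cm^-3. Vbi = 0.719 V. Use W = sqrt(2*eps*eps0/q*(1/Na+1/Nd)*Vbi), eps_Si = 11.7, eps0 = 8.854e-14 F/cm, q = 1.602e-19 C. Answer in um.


Step 1: 1/Na + 1/Nd = 1/7.05e+15 + 1/3.80e+16 = 1.68160e-16
Step 2: 2*eps*eps0/q = 2*11.7*8.854e-14/1.602e-19 = 1.293281e+07
Step 3: W^2 = 1.293281e+07 * 1.68160e-16 * 0.719 = 1.56367e-09
Step 4: W = sqrt(1.56367e-09) = 3.954e-05 cm = 0.3954 um

0.3954


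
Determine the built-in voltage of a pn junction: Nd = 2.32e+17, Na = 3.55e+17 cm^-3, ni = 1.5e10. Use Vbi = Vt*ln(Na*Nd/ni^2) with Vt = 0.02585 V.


Step 1: Compute Na*Nd/ni^2 = 3.55e+17 * 2.32e+17 / (1.5e10)^2 = 3.6604e+14
Step 2: ln(3.6604e+14) = 33.5338
Step 3: Vbi = 0.02585 * 33.5338 = 0.867 V

0.867


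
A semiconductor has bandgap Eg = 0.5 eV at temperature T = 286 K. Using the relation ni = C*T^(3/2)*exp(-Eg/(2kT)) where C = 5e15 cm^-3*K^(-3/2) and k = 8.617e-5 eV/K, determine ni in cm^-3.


Step 1: Compute kT = 8.617e-5 * 286 = 0.02464462 eV
Step 2: Exponent = -Eg/(2kT) = -0.5/(2*0.02464462) = -10.14420
Step 3: T^(3/2) = 286^1.5 = 4836.70
Step 4: ni = 5e15 * 4836.70 * exp(-10.14420) = 9.50e+14 cm^-3

9.50e+14


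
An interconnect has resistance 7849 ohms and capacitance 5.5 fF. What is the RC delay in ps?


Step 1: tau = R * C
Step 2: tau = 7849 * 5.5 fF = 7849 * 5.5e-15 F
Step 3: tau = 4.31695e-11 s = 43.1695 ps

43.1695


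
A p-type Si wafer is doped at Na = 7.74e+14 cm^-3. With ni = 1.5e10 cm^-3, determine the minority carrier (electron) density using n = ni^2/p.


Step 1: Majority hole concentration p ≈ Na = 7.74e+14 cm^-3
Step 2: n = ni^2 / Na = (1.5e10)^2 / 7.74e+14
Step 3: n = 2.91e+05 cm^-3

2.91e+05


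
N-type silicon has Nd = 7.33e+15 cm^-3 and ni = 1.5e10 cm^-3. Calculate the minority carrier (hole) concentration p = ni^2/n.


Step 1: Since Nd >> ni, n ≈ Nd = 7.33e+15 cm^-3
Step 2: p = ni^2 / n = (1.5e10)^2 / 7.33e+15
Step 3: p = 2.25e20 / 7.33e+15 = 3.07e+04 cm^-3

3.07e+04


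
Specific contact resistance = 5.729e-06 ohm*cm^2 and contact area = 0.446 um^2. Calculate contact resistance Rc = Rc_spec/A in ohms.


Step 1: Convert area to cm^2: 0.446 um^2 = 4.4600e-09 cm^2
Step 2: Rc = Rc_spec / A = 5.729e-06 / 4.4600e-09
Step 3: Rc = 1.28e+03 ohms

1.28e+03


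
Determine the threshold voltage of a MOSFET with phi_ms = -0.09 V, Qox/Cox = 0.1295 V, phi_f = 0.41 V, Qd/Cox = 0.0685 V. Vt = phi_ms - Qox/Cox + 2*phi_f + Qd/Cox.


Step 1: Vt = phi_ms - Qox/Cox + 2*phi_f + Qd/Cox
Step 2: Vt = -0.09 - 0.1295 + 2*0.41 + 0.0685
Step 3: Vt = -0.09 - 0.1295 + 0.82 + 0.0685
Step 4: Vt = 0.669 V

0.669


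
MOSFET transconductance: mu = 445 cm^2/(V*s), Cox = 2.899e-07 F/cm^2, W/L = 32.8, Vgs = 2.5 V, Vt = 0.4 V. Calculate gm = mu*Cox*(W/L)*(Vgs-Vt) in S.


Step 1: Vov = Vgs - Vt = 2.5 - 0.4 = 2.1 V
Step 2: gm = mu * Cox * (W/L) * Vov
Step 3: gm = 445 * 2.899e-07 * 32.8 * 2.1 = 8.89e-03 S

8.89e-03


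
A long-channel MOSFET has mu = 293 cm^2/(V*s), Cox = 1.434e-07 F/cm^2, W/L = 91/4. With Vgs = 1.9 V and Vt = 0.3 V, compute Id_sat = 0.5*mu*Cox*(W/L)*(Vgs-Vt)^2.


Step 1: Overdrive voltage Vov = Vgs - Vt = 1.9 - 0.3 = 1.6 V
Step 2: W/L = 91/4 = 22.75
Step 3: Id = 0.5 * 293 * 1.434e-07 * 22.75 * 1.6^2
Step 4: Id = 1.22e-03 A

1.22e-03


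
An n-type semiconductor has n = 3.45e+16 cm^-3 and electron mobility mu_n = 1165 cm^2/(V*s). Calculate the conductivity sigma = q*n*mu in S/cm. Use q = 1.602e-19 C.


Step 1: sigma = q * n * mu
Step 2: sigma = 1.602e-19 * 3.45e+16 * 1165
Step 3: sigma = 6.439e+00 S/cm

6.439e+00


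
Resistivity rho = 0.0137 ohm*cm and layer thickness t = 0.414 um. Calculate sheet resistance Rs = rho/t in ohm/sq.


Step 1: Convert thickness to cm: t = 0.414 um = 4.1400e-05 cm
Step 2: Rs = rho / t = 0.0137 / 4.1400e-05
Step 3: Rs = 330.9 ohm/sq

330.9


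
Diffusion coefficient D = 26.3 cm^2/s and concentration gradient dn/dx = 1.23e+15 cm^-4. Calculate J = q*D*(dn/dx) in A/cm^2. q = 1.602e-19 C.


Step 1: J = q * D * (dn/dx)
Step 2: J = 1.602e-19 * 26.3 * 1.23e+15
Step 3: J = 5.18e-03 A/cm^2

5.18e-03


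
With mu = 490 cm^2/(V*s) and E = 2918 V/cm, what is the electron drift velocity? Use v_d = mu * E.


Step 1: v_d = mu * E
Step 2: v_d = 490 * 2918 = 1429820
Step 3: v_d = 1.43e+06 cm/s

1.43e+06


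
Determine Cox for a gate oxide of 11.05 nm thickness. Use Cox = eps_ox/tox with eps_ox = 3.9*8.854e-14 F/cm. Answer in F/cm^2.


Step 1: eps_ox = 3.9 * 8.854e-14 = 3.45306e-13 F/cm
Step 2: tox in cm = 11.05 nm * 1e-7 = 1.1050e-06 cm
Step 3: Cox = 3.45306e-13 / 1.1050e-06 = 3.12e-07 F/cm^2

3.12e-07


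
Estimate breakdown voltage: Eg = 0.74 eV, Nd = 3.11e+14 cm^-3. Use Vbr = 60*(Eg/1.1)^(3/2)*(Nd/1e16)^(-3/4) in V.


Step 1: Eg/1.1 = 0.74/1.1 = 0.672727
Step 2: (Eg/1.1)^1.5 = 0.672727^1.5 = 0.551770
Step 3: (Nd/1e16)^(-0.75) = (0.0311)^(-0.75) = 13.502983
Step 4: Vbr = 60 * 0.551770 * 13.502983 = 447.0 V

447.0


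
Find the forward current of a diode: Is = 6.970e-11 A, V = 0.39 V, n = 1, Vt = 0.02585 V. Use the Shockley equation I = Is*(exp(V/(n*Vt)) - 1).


Step 1: V/(n*Vt) = 0.39/(1*0.02585) = 15.0870
Step 2: exp(15.0870) = 3.5662e+06
Step 3: I = 6.970e-11 * (3.5662e+06 - 1) = 2.49e-04 A

2.49e-04


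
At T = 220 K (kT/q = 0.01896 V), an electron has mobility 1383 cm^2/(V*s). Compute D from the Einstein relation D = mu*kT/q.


Step 1: D = mu * (kT/q)
Step 2: D = 1383 * 0.01896
Step 3: D = 26.22 cm^2/s

26.22


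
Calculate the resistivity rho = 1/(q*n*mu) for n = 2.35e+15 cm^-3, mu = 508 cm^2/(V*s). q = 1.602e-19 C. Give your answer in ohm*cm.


Step 1: sigma = q * n * mu = 1.602e-19 * 2.35e+15 * 508 = 1.91247e-01 S/cm
Step 2: rho = 1 / sigma = 1 / 1.91247e-01 = 5.229 ohm*cm

5.229


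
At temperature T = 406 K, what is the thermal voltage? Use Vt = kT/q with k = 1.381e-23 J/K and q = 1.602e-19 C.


Step 1: kT = 1.381e-23 * 406 = 5.60686e-21 J
Step 2: Vt = kT/q = 5.60686e-21 / 1.602e-19
Step 3: Vt = 0.035 V

0.035


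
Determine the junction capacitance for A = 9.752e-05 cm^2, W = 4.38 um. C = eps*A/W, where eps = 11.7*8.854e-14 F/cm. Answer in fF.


Step 1: eps_Si = 11.7 * 8.854e-14 = 1.035918e-12 F/cm
Step 2: W in cm = 4.38 * 1e-4 = 4.38e-04 cm
Step 3: C = 1.035918e-12 * 9.752e-05 / 4.38e-04 = 2.306455e-13 F
Step 4: C = 230.65 fF

230.65


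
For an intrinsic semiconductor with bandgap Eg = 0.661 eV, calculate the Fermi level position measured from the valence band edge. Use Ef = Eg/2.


Step 1: For an intrinsic semiconductor, the Fermi level sits at midgap.
Step 2: Ef = Eg / 2 = 0.661 / 2 = 0.3305 eV

0.3305


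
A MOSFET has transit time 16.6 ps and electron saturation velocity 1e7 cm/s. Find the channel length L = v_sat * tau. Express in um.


Step 1: tau in seconds = 16.6 ps * 1e-12 = 1.6600e-11 s
Step 2: L = v_sat * tau = 1e7 * 1.6600e-11 = 1.6600e-04 cm
Step 3: L in um = 1.6600e-04 * 1e4 = 1.66 um

1.66


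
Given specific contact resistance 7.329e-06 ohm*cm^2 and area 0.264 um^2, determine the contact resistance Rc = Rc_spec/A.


Step 1: Convert area to cm^2: 0.264 um^2 = 2.6400e-09 cm^2
Step 2: Rc = Rc_spec / A = 7.329e-06 / 2.6400e-09
Step 3: Rc = 2.78e+03 ohms

2.78e+03


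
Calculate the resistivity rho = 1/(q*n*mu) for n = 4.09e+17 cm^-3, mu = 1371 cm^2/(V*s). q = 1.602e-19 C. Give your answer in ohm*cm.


Step 1: sigma = q * n * mu = 1.602e-19 * 4.09e+17 * 1371 = 8.98304e+01 S/cm
Step 2: rho = 1 / sigma = 1 / 8.98304e+01 = 0.01113 ohm*cm

0.01113


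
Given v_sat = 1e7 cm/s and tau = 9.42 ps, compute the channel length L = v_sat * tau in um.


Step 1: tau in seconds = 9.42 ps * 1e-12 = 9.4200e-12 s
Step 2: L = v_sat * tau = 1e7 * 9.4200e-12 = 9.4200e-05 cm
Step 3: L in um = 9.4200e-05 * 1e4 = 0.942 um

0.942


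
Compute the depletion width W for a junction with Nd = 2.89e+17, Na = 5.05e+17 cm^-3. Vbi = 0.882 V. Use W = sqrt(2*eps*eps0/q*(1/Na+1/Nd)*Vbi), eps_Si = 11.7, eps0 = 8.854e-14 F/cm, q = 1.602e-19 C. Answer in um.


Step 1: 1/Na + 1/Nd = 1/5.05e+17 + 1/2.89e+17 = 5.44041e-18
Step 2: 2*eps*eps0/q = 2*11.7*8.854e-14/1.602e-19 = 1.293281e+07
Step 3: W^2 = 1.293281e+07 * 5.44041e-18 * 0.882 = 6.20573e-11
Step 4: W = sqrt(6.20573e-11) = 7.878e-06 cm = 0.07878 um

0.07878


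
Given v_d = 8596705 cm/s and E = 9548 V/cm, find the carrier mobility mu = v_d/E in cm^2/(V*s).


Step 1: mu = v_d / E
Step 2: mu = 8596705 / 9548
Step 3: mu = 900.37 cm^2/(V*s)

900.37


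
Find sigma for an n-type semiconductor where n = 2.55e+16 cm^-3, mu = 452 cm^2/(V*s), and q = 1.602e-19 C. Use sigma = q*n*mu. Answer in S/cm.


Step 1: sigma = q * n * mu
Step 2: sigma = 1.602e-19 * 2.55e+16 * 452
Step 3: sigma = 1.846e+00 S/cm

1.846e+00


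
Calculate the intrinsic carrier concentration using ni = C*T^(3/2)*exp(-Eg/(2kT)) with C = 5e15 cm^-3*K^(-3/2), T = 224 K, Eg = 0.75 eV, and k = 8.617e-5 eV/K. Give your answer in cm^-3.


Step 1: Compute kT = 8.617e-5 * 224 = 0.01930208 eV
Step 2: Exponent = -Eg/(2kT) = -0.75/(2*0.01930208) = -19.42796
Step 3: T^(3/2) = 224^1.5 = 3352.53
Step 4: ni = 5e15 * 3352.53 * exp(-19.42796) = 6.12e+10 cm^-3

6.12e+10


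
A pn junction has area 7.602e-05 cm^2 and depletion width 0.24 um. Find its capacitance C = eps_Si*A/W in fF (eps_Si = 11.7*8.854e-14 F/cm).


Step 1: eps_Si = 11.7 * 8.854e-14 = 1.035918e-12 F/cm
Step 2: W in cm = 0.24 * 1e-4 = 2.40e-05 cm
Step 3: C = 1.035918e-12 * 7.602e-05 / 2.40e-05 = 3.281270e-12 F
Step 4: C = 3281.27 fF

3281.27


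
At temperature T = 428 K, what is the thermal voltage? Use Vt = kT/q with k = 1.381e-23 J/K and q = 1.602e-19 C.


Step 1: kT = 1.381e-23 * 428 = 5.91068e-21 J
Step 2: Vt = kT/q = 5.91068e-21 / 1.602e-19
Step 3: Vt = 0.0369 V

0.0369


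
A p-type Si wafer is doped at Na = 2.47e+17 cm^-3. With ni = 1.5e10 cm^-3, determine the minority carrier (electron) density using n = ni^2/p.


Step 1: Majority hole concentration p ≈ Na = 2.47e+17 cm^-3
Step 2: n = ni^2 / Na = (1.5e10)^2 / 2.47e+17
Step 3: n = 9.11e+02 cm^-3

9.11e+02


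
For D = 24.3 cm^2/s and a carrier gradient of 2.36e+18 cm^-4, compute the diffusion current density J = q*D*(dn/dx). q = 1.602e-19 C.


Step 1: J = q * D * (dn/dx)
Step 2: J = 1.602e-19 * 24.3 * 2.36e+18
Step 3: J = 9.19e+00 A/cm^2

9.19e+00


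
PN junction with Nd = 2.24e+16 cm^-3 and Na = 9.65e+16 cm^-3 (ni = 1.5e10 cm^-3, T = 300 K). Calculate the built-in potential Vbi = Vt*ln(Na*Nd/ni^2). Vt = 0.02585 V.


Step 1: Compute Na*Nd/ni^2 = 9.65e+16 * 2.24e+16 / (1.5e10)^2 = 9.6071e+12
Step 2: ln(9.6071e+12) = 29.8935
Step 3: Vbi = 0.02585 * 29.8935 = 0.773 V

0.773


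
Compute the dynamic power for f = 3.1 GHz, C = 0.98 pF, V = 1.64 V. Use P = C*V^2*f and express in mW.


Step 1: V^2 = 1.64^2 = 2.6896 V^2
Step 2: P = C*V^2*f = 0.98e-12 F * 2.6896 * 3.1e9 Hz
Step 3: P = 8.1710048e-03 W
Step 4: P = 8.171 mW

8.171


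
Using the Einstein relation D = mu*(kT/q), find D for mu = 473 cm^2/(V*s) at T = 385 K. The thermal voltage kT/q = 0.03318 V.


Step 1: D = mu * (kT/q)
Step 2: D = 473 * 0.03318
Step 3: D = 15.69 cm^2/s

15.69


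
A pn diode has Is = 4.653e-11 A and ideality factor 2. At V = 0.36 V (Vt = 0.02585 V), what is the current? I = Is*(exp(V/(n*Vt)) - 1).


Step 1: V/(n*Vt) = 0.36/(2*0.02585) = 6.9632
Step 2: exp(6.9632) = 1.0570e+03
Step 3: I = 4.653e-11 * (1.0570e+03 - 1) = 4.91e-08 A

4.91e-08


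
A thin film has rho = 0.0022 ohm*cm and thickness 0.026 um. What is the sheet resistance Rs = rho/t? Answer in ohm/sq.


Step 1: Convert thickness to cm: t = 0.026 um = 2.6000e-06 cm
Step 2: Rs = rho / t = 0.0022 / 2.6000e-06
Step 3: Rs = 846.2 ohm/sq

846.2


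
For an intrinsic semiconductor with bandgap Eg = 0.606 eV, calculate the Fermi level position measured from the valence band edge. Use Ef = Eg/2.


Step 1: For an intrinsic semiconductor, the Fermi level sits at midgap.
Step 2: Ef = Eg / 2 = 0.606 / 2 = 0.303 eV

0.303


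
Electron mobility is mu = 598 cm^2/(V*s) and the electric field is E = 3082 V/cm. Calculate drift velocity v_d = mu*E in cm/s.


Step 1: v_d = mu * E
Step 2: v_d = 598 * 3082 = 1843036
Step 3: v_d = 1.84e+06 cm/s

1.84e+06


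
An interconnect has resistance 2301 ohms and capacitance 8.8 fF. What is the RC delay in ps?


Step 1: tau = R * C
Step 2: tau = 2301 * 8.8 fF = 2301 * 8.8e-15 F
Step 3: tau = 2.02488e-11 s = 20.2488 ps

20.2488


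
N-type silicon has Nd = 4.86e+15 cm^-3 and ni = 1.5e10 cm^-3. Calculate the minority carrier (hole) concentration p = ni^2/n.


Step 1: Since Nd >> ni, n ≈ Nd = 4.86e+15 cm^-3
Step 2: p = ni^2 / n = (1.5e10)^2 / 4.86e+15
Step 3: p = 2.25e20 / 4.86e+15 = 4.63e+04 cm^-3

4.63e+04


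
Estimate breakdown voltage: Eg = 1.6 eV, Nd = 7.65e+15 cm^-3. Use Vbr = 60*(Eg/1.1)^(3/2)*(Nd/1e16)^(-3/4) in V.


Step 1: Eg/1.1 = 1.6/1.1 = 1.454545
Step 2: (Eg/1.1)^1.5 = 1.454545^1.5 = 1.754247
Step 3: (Nd/1e16)^(-0.75) = (0.765)^(-0.75) = 1.222514
Step 4: Vbr = 60 * 1.754247 * 1.222514 = 128.7 V

128.7


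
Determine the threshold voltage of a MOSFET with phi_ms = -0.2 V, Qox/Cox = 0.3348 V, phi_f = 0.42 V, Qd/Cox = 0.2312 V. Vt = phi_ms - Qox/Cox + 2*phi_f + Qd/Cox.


Step 1: Vt = phi_ms - Qox/Cox + 2*phi_f + Qd/Cox
Step 2: Vt = -0.2 - 0.3348 + 2*0.42 + 0.2312
Step 3: Vt = -0.2 - 0.3348 + 0.84 + 0.2312
Step 4: Vt = 0.5364 V

0.5364


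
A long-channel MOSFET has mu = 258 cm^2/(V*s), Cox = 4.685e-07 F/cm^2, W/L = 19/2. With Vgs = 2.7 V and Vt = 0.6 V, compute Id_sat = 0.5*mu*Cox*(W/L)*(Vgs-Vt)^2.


Step 1: Overdrive voltage Vov = Vgs - Vt = 2.7 - 0.6 = 2.1 V
Step 2: W/L = 19/2 = 9.5
Step 3: Id = 0.5 * 258 * 4.685e-07 * 9.5 * 2.1^2
Step 4: Id = 2.53e-03 A

2.53e-03


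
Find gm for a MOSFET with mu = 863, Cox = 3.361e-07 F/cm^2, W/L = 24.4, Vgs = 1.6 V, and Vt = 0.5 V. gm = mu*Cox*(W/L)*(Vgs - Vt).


Step 1: Vov = Vgs - Vt = 1.6 - 0.5 = 1.1 V
Step 2: gm = mu * Cox * (W/L) * Vov
Step 3: gm = 863 * 3.361e-07 * 24.4 * 1.1 = 7.79e-03 S

7.79e-03


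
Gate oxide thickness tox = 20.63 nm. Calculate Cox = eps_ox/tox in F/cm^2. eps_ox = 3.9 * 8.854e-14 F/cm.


Step 1: eps_ox = 3.9 * 8.854e-14 = 3.45306e-13 F/cm
Step 2: tox in cm = 20.63 nm * 1e-7 = 2.0630e-06 cm
Step 3: Cox = 3.45306e-13 / 2.0630e-06 = 1.67e-07 F/cm^2

1.67e-07


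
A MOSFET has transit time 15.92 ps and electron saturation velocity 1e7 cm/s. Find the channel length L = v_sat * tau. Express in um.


Step 1: tau in seconds = 15.92 ps * 1e-12 = 1.5920e-11 s
Step 2: L = v_sat * tau = 1e7 * 1.5920e-11 = 1.5920e-04 cm
Step 3: L in um = 1.5920e-04 * 1e4 = 1.592 um

1.592


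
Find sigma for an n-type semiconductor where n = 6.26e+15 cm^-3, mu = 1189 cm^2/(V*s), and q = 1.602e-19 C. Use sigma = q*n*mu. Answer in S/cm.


Step 1: sigma = q * n * mu
Step 2: sigma = 1.602e-19 * 6.26e+15 * 1189
Step 3: sigma = 1.192e+00 S/cm

1.192e+00


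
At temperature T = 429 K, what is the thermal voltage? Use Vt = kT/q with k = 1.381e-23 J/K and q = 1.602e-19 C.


Step 1: kT = 1.381e-23 * 429 = 5.92449e-21 J
Step 2: Vt = kT/q = 5.92449e-21 / 1.602e-19
Step 3: Vt = 0.03698 V

0.03698


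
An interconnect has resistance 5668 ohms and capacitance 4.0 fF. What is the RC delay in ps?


Step 1: tau = R * C
Step 2: tau = 5668 * 4.0 fF = 5668 * 4.0e-15 F
Step 3: tau = 2.2672e-11 s = 22.672 ps

22.672


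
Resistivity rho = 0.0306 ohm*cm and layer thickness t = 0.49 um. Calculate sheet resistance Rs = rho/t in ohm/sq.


Step 1: Convert thickness to cm: t = 0.49 um = 4.9000e-05 cm
Step 2: Rs = rho / t = 0.0306 / 4.9000e-05
Step 3: Rs = 624.5 ohm/sq

624.5


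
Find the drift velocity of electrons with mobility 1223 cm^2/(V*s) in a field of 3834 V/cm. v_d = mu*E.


Step 1: v_d = mu * E
Step 2: v_d = 1223 * 3834 = 4688982
Step 3: v_d = 4.69e+06 cm/s

4.69e+06


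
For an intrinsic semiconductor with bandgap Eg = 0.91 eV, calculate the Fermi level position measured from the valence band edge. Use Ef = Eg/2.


Step 1: For an intrinsic semiconductor, the Fermi level sits at midgap.
Step 2: Ef = Eg / 2 = 0.91 / 2 = 0.455 eV

0.455


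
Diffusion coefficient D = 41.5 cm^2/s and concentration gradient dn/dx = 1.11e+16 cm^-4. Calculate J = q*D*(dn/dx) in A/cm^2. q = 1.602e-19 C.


Step 1: J = q * D * (dn/dx)
Step 2: J = 1.602e-19 * 41.5 * 1.11e+16
Step 3: J = 7.38e-02 A/cm^2

7.38e-02


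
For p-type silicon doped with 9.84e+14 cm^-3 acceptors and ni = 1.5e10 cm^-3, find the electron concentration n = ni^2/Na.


Step 1: Majority hole concentration p ≈ Na = 9.84e+14 cm^-3
Step 2: n = ni^2 / Na = (1.5e10)^2 / 9.84e+14
Step 3: n = 2.29e+05 cm^-3

2.29e+05


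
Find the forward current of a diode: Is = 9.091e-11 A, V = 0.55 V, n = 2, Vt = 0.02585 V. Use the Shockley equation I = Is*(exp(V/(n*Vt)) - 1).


Step 1: V/(n*Vt) = 0.55/(2*0.02585) = 10.6383
Step 2: exp(10.6383) = 4.1702e+04
Step 3: I = 9.091e-11 * (4.1702e+04 - 1) = 3.79e-06 A

3.79e-06


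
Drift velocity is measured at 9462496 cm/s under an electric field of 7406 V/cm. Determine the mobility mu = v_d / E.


Step 1: mu = v_d / E
Step 2: mu = 9462496 / 7406
Step 3: mu = 1277.68 cm^2/(V*s)

1277.68


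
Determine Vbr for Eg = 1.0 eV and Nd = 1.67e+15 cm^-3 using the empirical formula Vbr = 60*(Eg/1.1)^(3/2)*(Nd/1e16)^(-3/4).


Step 1: Eg/1.1 = 1.0/1.1 = 0.909091
Step 2: (Eg/1.1)^1.5 = 0.909091^1.5 = 0.866784
Step 3: (Nd/1e16)^(-0.75) = (0.167)^(-0.75) = 3.827918
Step 4: Vbr = 60 * 0.866784 * 3.827918 = 199.1 V

199.1


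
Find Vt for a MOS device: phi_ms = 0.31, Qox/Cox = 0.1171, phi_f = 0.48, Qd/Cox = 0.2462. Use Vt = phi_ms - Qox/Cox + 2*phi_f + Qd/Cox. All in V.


Step 1: Vt = phi_ms - Qox/Cox + 2*phi_f + Qd/Cox
Step 2: Vt = 0.31 - 0.1171 + 2*0.48 + 0.2462
Step 3: Vt = 0.31 - 0.1171 + 0.96 + 0.2462
Step 4: Vt = 1.3991 V

1.3991


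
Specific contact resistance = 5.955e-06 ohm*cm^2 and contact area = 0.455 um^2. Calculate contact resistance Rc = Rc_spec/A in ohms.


Step 1: Convert area to cm^2: 0.455 um^2 = 4.5500e-09 cm^2
Step 2: Rc = Rc_spec / A = 5.955e-06 / 4.5500e-09
Step 3: Rc = 1.31e+03 ohms

1.31e+03


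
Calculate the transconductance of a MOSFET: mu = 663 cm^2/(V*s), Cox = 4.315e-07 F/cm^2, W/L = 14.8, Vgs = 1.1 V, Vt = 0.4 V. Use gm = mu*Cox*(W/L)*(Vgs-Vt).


Step 1: Vov = Vgs - Vt = 1.1 - 0.4 = 0.7 V
Step 2: gm = mu * Cox * (W/L) * Vov
Step 3: gm = 663 * 4.315e-07 * 14.8 * 0.7 = 2.96e-03 S

2.96e-03


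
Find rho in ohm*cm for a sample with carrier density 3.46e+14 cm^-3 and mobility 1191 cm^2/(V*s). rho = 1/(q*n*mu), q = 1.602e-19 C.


Step 1: sigma = q * n * mu = 1.602e-19 * 3.46e+14 * 1191 = 6.60162e-02 S/cm
Step 2: rho = 1 / sigma = 1 / 6.60162e-02 = 15.15 ohm*cm

15.15


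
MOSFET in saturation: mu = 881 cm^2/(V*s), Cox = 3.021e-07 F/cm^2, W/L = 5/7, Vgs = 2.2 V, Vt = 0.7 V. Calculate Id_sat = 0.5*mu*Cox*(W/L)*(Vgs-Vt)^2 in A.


Step 1: Overdrive voltage Vov = Vgs - Vt = 2.2 - 0.7 = 1.5 V
Step 2: W/L = 5/7 = 0.714286
Step 3: Id = 0.5 * 881 * 3.021e-07 * 0.714286 * 1.5^2
Step 4: Id = 2.14e-04 A

2.14e-04


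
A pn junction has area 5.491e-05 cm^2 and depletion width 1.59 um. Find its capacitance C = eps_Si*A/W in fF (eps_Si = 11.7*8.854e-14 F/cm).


Step 1: eps_Si = 11.7 * 8.854e-14 = 1.035918e-12 F/cm
Step 2: W in cm = 1.59 * 1e-4 = 1.59e-04 cm
Step 3: C = 1.035918e-12 * 5.491e-05 / 1.59e-04 = 3.577500e-13 F
Step 4: C = 357.75 fF

357.75


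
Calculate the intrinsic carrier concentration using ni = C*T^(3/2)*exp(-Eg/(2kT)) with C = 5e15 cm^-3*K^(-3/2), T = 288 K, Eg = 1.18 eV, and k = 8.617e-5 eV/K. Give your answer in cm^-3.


Step 1: Compute kT = 8.617e-5 * 288 = 0.02481696 eV
Step 2: Exponent = -Eg/(2kT) = -1.18/(2*0.02481696) = -23.77406
Step 3: T^(3/2) = 288^1.5 = 4887.52
Step 4: ni = 5e15 * 4887.52 * exp(-23.77406) = 1.16e+09 cm^-3

1.16e+09


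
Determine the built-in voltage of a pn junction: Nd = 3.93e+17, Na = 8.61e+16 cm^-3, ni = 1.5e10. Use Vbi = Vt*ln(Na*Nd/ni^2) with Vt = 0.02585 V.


Step 1: Compute Na*Nd/ni^2 = 8.61e+16 * 3.93e+17 / (1.5e10)^2 = 1.5039e+14
Step 2: ln(1.5039e+14) = 32.6443
Step 3: Vbi = 0.02585 * 32.6443 = 0.844 V

0.844


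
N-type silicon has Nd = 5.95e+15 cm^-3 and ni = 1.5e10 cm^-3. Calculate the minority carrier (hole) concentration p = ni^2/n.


Step 1: Since Nd >> ni, n ≈ Nd = 5.95e+15 cm^-3
Step 2: p = ni^2 / n = (1.5e10)^2 / 5.95e+15
Step 3: p = 2.25e20 / 5.95e+15 = 3.78e+04 cm^-3

3.78e+04


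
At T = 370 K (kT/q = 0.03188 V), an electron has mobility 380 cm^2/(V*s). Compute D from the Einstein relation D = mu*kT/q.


Step 1: D = mu * (kT/q)
Step 2: D = 380 * 0.03188
Step 3: D = 12.11 cm^2/s

12.11


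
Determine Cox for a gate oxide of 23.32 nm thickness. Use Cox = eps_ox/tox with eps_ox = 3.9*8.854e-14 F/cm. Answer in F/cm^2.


Step 1: eps_ox = 3.9 * 8.854e-14 = 3.45306e-13 F/cm
Step 2: tox in cm = 23.32 nm * 1e-7 = 2.3320e-06 cm
Step 3: Cox = 3.45306e-13 / 2.3320e-06 = 1.48e-07 F/cm^2

1.48e-07


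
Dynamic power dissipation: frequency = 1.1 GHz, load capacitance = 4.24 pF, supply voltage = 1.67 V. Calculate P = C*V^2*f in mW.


Step 1: V^2 = 1.67^2 = 2.7889 V^2
Step 2: P = C*V^2*f = 4.24e-12 F * 2.7889 * 1.1e9 Hz
Step 3: P = 1.30074296e-02 W
Step 4: P = 13.007 mW

13.007


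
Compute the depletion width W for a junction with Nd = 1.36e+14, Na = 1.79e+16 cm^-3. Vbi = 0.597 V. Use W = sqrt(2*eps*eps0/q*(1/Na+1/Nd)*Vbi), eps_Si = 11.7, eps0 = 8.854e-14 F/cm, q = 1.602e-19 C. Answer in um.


Step 1: 1/Na + 1/Nd = 1/1.79e+16 + 1/1.36e+14 = 7.40881e-15
Step 2: 2*eps*eps0/q = 2*11.7*8.854e-14/1.602e-19 = 1.293281e+07
Step 3: W^2 = 1.293281e+07 * 7.40881e-15 * 0.597 = 5.72026e-08
Step 4: W = sqrt(5.72026e-08) = 2.392e-04 cm = 2.392 um

2.392


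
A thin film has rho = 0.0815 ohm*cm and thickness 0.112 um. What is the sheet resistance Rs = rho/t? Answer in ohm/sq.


Step 1: Convert thickness to cm: t = 0.112 um = 1.1200e-05 cm
Step 2: Rs = rho / t = 0.0815 / 1.1200e-05
Step 3: Rs = 7276.8 ohm/sq

7276.8


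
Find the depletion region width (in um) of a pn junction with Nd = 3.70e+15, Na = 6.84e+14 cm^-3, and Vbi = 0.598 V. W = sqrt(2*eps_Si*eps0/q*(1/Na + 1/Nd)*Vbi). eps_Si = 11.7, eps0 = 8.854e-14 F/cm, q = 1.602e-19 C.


Step 1: 1/Na + 1/Nd = 1/6.84e+14 + 1/3.70e+15 = 1.73226e-15
Step 2: 2*eps*eps0/q = 2*11.7*8.854e-14/1.602e-19 = 1.293281e+07
Step 3: W^2 = 1.293281e+07 * 1.73226e-15 * 0.598 = 1.33970e-08
Step 4: W = sqrt(1.33970e-08) = 1.157e-04 cm = 1.157 um

1.157


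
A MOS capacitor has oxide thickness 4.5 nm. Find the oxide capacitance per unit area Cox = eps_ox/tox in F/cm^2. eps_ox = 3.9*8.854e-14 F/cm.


Step 1: eps_ox = 3.9 * 8.854e-14 = 3.45306e-13 F/cm
Step 2: tox in cm = 4.5 nm * 1e-7 = 4.5000e-07 cm
Step 3: Cox = 3.45306e-13 / 4.5000e-07 = 7.67e-07 F/cm^2

7.67e-07


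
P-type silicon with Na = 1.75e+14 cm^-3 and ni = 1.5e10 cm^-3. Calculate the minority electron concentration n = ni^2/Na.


Step 1: Majority hole concentration p ≈ Na = 1.75e+14 cm^-3
Step 2: n = ni^2 / Na = (1.5e10)^2 / 1.75e+14
Step 3: n = 1.29e+06 cm^-3

1.29e+06


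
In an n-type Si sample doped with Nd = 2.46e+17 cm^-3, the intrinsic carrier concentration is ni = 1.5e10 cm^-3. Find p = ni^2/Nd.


Step 1: Since Nd >> ni, n ≈ Nd = 2.46e+17 cm^-3
Step 2: p = ni^2 / n = (1.5e10)^2 / 2.46e+17
Step 3: p = 2.25e20 / 2.46e+17 = 9.15e+02 cm^-3

9.15e+02


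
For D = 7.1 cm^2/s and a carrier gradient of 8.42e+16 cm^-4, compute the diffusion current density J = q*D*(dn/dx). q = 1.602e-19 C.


Step 1: J = q * D * (dn/dx)
Step 2: J = 1.602e-19 * 7.1 * 8.42e+16
Step 3: J = 9.58e-02 A/cm^2

9.58e-02


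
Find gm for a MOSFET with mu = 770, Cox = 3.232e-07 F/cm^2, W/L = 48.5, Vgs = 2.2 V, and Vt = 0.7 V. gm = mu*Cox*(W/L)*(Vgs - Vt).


Step 1: Vov = Vgs - Vt = 2.2 - 0.7 = 1.5 V
Step 2: gm = mu * Cox * (W/L) * Vov
Step 3: gm = 770 * 3.232e-07 * 48.5 * 1.5 = 1.81e-02 S

1.81e-02


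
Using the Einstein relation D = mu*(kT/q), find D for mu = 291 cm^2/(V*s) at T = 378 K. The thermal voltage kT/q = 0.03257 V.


Step 1: D = mu * (kT/q)
Step 2: D = 291 * 0.03257
Step 3: D = 9.48 cm^2/s

9.48


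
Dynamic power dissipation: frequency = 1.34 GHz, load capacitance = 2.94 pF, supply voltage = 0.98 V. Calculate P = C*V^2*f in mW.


Step 1: V^2 = 0.98^2 = 0.9604 V^2
Step 2: P = C*V^2*f = 2.94e-12 F * 0.9604 * 1.34e9 Hz
Step 3: P = 3.78359184e-03 W
Step 4: P = 3.784 mW

3.784


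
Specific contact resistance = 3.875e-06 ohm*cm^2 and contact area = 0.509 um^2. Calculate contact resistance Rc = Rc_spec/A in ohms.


Step 1: Convert area to cm^2: 0.509 um^2 = 5.0900e-09 cm^2
Step 2: Rc = Rc_spec / A = 3.875e-06 / 5.0900e-09
Step 3: Rc = 7.61e+02 ohms

7.61e+02


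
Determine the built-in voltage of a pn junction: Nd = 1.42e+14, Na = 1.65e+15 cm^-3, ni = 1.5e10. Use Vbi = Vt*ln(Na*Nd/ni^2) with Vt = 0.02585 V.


Step 1: Compute Na*Nd/ni^2 = 1.65e+15 * 1.42e+14 / (1.5e10)^2 = 1.0413e+09
Step 2: ln(1.0413e+09) = 20.7637
Step 3: Vbi = 0.02585 * 20.7637 = 0.537 V

0.537


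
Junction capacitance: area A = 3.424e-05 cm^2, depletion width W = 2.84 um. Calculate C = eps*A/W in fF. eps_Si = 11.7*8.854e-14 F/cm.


Step 1: eps_Si = 11.7 * 8.854e-14 = 1.035918e-12 F/cm
Step 2: W in cm = 2.84 * 1e-4 = 2.84e-04 cm
Step 3: C = 1.035918e-12 * 3.424e-05 / 2.84e-04 = 1.248938e-13 F
Step 4: C = 124.89 fF

124.89


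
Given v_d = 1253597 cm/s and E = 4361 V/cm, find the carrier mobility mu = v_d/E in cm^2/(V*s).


Step 1: mu = v_d / E
Step 2: mu = 1253597 / 4361
Step 3: mu = 287.46 cm^2/(V*s)

287.46


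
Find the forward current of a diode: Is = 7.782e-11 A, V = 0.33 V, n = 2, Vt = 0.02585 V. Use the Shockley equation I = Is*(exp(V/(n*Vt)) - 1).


Step 1: V/(n*Vt) = 0.33/(2*0.02585) = 6.3830
Step 2: exp(6.3830) = 5.9170e+02
Step 3: I = 7.782e-11 * (5.9170e+02 - 1) = 4.60e-08 A

4.60e-08


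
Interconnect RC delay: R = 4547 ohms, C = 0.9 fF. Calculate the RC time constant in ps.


Step 1: tau = R * C
Step 2: tau = 4547 * 0.9 fF = 4547 * 9.0e-16 F
Step 3: tau = 4.0923e-12 s = 4.0923 ps

4.0923


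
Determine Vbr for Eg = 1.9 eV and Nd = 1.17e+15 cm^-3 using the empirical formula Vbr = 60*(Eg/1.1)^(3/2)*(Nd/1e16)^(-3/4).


Step 1: Eg/1.1 = 1.9/1.1 = 1.727273
Step 2: (Eg/1.1)^1.5 = 1.727273^1.5 = 2.270082
Step 3: (Nd/1e16)^(-0.75) = (0.117)^(-0.75) = 4.998741
Step 4: Vbr = 60 * 2.270082 * 4.998741 = 680.9 V

680.9


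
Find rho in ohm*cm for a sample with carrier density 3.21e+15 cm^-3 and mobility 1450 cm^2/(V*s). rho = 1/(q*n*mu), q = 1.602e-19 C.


Step 1: sigma = q * n * mu = 1.602e-19 * 3.21e+15 * 1450 = 7.45651e-01 S/cm
Step 2: rho = 1 / sigma = 1 / 7.45651e-01 = 1.341 ohm*cm

1.341


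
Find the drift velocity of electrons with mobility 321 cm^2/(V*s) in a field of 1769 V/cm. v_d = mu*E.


Step 1: v_d = mu * E
Step 2: v_d = 321 * 1769 = 567849
Step 3: v_d = 5.68e+05 cm/s

5.68e+05


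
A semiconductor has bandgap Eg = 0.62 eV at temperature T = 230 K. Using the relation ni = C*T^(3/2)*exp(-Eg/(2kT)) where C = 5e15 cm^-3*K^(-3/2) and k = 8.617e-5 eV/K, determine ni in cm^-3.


Step 1: Compute kT = 8.617e-5 * 230 = 0.0198191 eV
Step 2: Exponent = -Eg/(2kT) = -0.62/(2*0.0198191) = -15.64148
Step 3: T^(3/2) = 230^1.5 = 3488.12
Step 4: ni = 5e15 * 3488.12 * exp(-15.64148) = 2.81e+12 cm^-3

2.81e+12


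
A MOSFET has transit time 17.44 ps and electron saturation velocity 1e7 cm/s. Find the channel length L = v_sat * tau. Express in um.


Step 1: tau in seconds = 17.44 ps * 1e-12 = 1.7440e-11 s
Step 2: L = v_sat * tau = 1e7 * 1.7440e-11 = 1.7440e-04 cm
Step 3: L in um = 1.7440e-04 * 1e4 = 1.744 um

1.744


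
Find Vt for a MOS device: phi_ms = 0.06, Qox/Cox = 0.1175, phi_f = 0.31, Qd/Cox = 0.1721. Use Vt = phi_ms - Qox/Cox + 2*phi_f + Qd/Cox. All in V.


Step 1: Vt = phi_ms - Qox/Cox + 2*phi_f + Qd/Cox
Step 2: Vt = 0.06 - 0.1175 + 2*0.31 + 0.1721
Step 3: Vt = 0.06 - 0.1175 + 0.62 + 0.1721
Step 4: Vt = 0.7346 V

0.7346


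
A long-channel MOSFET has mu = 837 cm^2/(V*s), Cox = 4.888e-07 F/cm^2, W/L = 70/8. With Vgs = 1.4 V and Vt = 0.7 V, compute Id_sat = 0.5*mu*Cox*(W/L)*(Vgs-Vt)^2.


Step 1: Overdrive voltage Vov = Vgs - Vt = 1.4 - 0.7 = 0.7 V
Step 2: W/L = 70/8 = 8.75
Step 3: Id = 0.5 * 837 * 4.888e-07 * 8.75 * 0.7^2
Step 4: Id = 8.77e-04 A

8.77e-04


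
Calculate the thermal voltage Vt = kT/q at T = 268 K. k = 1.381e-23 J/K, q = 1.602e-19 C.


Step 1: kT = 1.381e-23 * 268 = 3.70108e-21 J
Step 2: Vt = kT/q = 3.70108e-21 / 1.602e-19
Step 3: Vt = 0.0231 V

0.0231


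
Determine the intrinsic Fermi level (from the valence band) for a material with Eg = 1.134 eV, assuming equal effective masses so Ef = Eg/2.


Step 1: For an intrinsic semiconductor, the Fermi level sits at midgap.
Step 2: Ef = Eg / 2 = 1.134 / 2 = 0.567 eV

0.567


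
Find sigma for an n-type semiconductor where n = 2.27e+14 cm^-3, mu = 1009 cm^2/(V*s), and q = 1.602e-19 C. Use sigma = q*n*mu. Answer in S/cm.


Step 1: sigma = q * n * mu
Step 2: sigma = 1.602e-19 * 2.27e+14 * 1009
Step 3: sigma = 3.669e-02 S/cm

3.669e-02


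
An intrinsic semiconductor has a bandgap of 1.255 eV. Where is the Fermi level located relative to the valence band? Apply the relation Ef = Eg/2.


Step 1: For an intrinsic semiconductor, the Fermi level sits at midgap.
Step 2: Ef = Eg / 2 = 1.255 / 2 = 0.6275 eV

0.6275


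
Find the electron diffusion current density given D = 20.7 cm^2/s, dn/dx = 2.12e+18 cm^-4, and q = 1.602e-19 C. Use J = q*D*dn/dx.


Step 1: J = q * D * (dn/dx)
Step 2: J = 1.602e-19 * 20.7 * 2.12e+18
Step 3: J = 7.03e+00 A/cm^2

7.03e+00


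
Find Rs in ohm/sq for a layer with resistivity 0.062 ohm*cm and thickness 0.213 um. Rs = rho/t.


Step 1: Convert thickness to cm: t = 0.213 um = 2.1300e-05 cm
Step 2: Rs = rho / t = 0.062 / 2.1300e-05
Step 3: Rs = 2910.8 ohm/sq

2910.8


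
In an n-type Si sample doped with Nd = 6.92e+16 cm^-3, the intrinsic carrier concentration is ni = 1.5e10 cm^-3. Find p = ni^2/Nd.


Step 1: Since Nd >> ni, n ≈ Nd = 6.92e+16 cm^-3
Step 2: p = ni^2 / n = (1.5e10)^2 / 6.92e+16
Step 3: p = 2.25e20 / 6.92e+16 = 3.25e+03 cm^-3

3.25e+03


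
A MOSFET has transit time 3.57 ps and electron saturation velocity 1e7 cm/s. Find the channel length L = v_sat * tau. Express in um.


Step 1: tau in seconds = 3.57 ps * 1e-12 = 3.5700e-12 s
Step 2: L = v_sat * tau = 1e7 * 3.5700e-12 = 3.5700e-05 cm
Step 3: L in um = 3.5700e-05 * 1e4 = 0.357 um

0.357
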